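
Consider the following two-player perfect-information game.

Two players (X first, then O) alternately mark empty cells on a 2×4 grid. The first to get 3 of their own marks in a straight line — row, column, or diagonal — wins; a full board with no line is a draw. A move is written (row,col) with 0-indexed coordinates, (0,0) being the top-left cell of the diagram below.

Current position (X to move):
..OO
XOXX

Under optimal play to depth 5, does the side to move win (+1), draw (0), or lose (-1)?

p1 X@[..OO/XOXX]: (0,0)[X.OO/XOXX]-1 (0,1)[.XOO/XOXX]+0*
p2 O@[.XOO/XOXX]: (0,0)[OXOO/XOXX]+0*
p3 X@[OXOO/XOXX] terminal +0; root [..OO/XOXX] d5

value(..OO/XOXX, X) = 0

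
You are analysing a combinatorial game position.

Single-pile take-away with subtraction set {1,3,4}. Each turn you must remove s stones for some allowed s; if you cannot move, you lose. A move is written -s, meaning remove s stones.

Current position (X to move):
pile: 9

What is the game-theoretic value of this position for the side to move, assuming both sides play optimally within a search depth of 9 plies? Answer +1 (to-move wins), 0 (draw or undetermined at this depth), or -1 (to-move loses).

ply 1, X at 9 | -1=-1→8*; -3=-1→6; -4=-1→5
ply 2, O at 8 | -1=+1→7*; -3=-1→5; -4=-1→4
ply 3, X at 7 | -1=-1→6*; -3=-1→4; -4=-1→3
ply 4, O at 6 | -1=-1→5; -3=-1→3; -4=+1→2*
ply 5, X at 2 | -1=-1→1*
ply 6, O at 1 | -1=+1→0*
ply 7: 0 is terminal -1 (X); from 9 depth 9

value(9, X) = -1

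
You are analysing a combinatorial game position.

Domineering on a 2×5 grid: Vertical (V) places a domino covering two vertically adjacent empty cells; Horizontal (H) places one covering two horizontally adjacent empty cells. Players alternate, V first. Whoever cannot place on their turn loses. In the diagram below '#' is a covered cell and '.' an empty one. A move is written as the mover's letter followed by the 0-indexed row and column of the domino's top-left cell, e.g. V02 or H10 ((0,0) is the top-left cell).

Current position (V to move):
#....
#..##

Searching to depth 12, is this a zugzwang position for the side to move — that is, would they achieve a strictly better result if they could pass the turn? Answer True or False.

zugzwang(#..../#..##, V) = False

[#..../#..##] V move#1: V01:-1/##.../##.##, V02:+1/#.#../#.###*
[#.#../#.###] H move#2: H03:-1/#.###/#.###*
[#.###/#.###] V move#3: V01:+1/#####/#####*
[#####/#####] end (terminal -1, H#4); searched #..../#..## to 12
suppose V passes — search the same position with H to move:
pass> [#..../#..##] H move#1: H01:+1/###../#..##*, H02:-1/#.##./#..##, H03:-1/#..##/#..##, H11:+1/#..../#####
pass> [###../#..##] end (terminal -1, V#2); searched #..../#..## to 12
for V: play +1, pass -1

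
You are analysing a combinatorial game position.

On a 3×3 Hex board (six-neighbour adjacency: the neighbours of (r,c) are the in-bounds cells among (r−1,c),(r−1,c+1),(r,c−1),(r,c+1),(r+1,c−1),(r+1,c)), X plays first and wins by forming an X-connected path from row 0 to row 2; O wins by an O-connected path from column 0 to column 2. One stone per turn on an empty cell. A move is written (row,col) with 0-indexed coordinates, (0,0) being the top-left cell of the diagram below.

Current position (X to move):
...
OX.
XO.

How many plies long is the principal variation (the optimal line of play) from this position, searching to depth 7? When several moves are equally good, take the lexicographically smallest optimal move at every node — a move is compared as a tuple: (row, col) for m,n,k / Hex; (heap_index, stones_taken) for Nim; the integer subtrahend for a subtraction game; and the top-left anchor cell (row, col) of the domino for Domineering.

PV length from [.../OX./XO.]: 3 plies

[.../OX./XO.] X move#1: (0,0):+1/X../OX./XO.*, (0,1):+1/.X./OX./XO., (0,2):+1/..X/OX./XO., (1,2):+1/.../OXX/XO., (2,2):+1/.../OX./XOX
[X../OX./XO.] O move#2: (0,1):-1/XO./OX./XO.*, (0,2):-1/X.O/OX./XO., (1,2):-1/X../OXO/XO., (2,2):-1/X../OX./XOO
[XO./OX./XO.] X move#3: (0,2):+1/XOX/OX./XO.*, (1,2):-1/XO./OXX/XO., (2,2):-1/XO./OX./XOX
[XOX/OX./XO.] end (terminal -1, O#4); searched .../OX./XO. to 7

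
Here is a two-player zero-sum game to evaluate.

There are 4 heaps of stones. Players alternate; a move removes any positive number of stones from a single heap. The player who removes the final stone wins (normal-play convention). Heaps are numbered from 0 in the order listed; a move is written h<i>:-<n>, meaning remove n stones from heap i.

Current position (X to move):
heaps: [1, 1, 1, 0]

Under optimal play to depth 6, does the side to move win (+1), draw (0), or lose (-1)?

value((1,1,1,0), X) = +1

p1 X@[(1,1,1,0)]: h0:-1[(0,1,1,0)]+1* h1:-1[(1,0,1,0)]+1 h2:-1[(1,1,0,0)]+1
p2 O@[(0,1,1,0)]: h1:-1[(0,0,1,0)]-1* h2:-1[(0,1,0,0)]-1
p3 X@[(0,0,1,0)]: h2:-1[(0,0,0,0)]+1*
p4 O@[(0,0,0,0)] terminal -1; root [(1,1,1,0)] d6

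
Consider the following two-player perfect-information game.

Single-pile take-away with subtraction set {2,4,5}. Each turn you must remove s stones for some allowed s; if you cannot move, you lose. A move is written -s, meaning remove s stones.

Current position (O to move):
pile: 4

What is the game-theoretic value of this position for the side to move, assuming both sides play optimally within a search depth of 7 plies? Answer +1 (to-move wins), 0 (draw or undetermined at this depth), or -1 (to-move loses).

ply 1, O at 4 | -2=-1→2; -4=+1→0*
ply 2: 0 is terminal -1 (X); from 4 depth 7

value(4, O) = +1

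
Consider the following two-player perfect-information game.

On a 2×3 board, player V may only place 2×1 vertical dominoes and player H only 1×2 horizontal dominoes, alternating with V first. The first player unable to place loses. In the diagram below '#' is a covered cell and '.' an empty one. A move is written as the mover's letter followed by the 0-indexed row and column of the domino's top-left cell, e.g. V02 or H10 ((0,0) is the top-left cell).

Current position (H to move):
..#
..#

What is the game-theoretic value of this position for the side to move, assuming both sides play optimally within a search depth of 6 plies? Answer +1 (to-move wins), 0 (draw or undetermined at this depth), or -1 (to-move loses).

p1 H@[..#/..#]: H00[###/..#]+1* H10[..#/###]+1
p2 V@[###/..#] terminal -1; root [..#/..#] d6

value(..#/..#, H) = +1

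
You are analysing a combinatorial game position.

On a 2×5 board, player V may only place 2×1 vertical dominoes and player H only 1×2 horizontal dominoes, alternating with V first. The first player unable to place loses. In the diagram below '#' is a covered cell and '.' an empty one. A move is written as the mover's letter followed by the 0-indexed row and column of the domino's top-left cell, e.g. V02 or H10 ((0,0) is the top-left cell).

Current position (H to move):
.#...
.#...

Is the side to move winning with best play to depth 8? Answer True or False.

ply 1, H at .#.../.#... | H02=-1→.###./.#...*; H03=-1→.#.##/.#...; H12=-1→.#.../.###.; H13=-1→.#.../.#.##
ply 2, V at .###./.#... | V00=-1→####./##...; V04=+1→.####/.#..#*
ply 3, H at .####/.#..# | H12=-1→.####/.####*
ply 4, V at .####/.#### | V00=+1→#####/#####*
ply 5: #####/##### is terminal -1 (H); from .#.../.#... depth 8

H winning at [.#.../.#...]: False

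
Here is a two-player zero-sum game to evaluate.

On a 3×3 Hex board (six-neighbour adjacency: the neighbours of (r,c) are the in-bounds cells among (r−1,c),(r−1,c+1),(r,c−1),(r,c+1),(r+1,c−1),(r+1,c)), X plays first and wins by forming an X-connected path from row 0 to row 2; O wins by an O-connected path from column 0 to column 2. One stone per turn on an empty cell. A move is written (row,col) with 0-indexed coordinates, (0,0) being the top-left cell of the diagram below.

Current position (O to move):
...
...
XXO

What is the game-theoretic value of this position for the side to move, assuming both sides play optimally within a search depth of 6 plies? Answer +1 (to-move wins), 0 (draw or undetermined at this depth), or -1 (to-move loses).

[.../.../XXO] O move#1: (0,0):-1/O../.../XXO*, (0,1):-1/.O./.../XXO, (0,2):-1/..O/.../XXO, (1,0):-1/.../O../XXO, (1,1):-1/.../.O./XXO, (1,2):-1/.../..O/XXO
[O../.../XXO] X move#2: (0,1):+1/OX./.../XXO*, (0,2):+1/O.X/.../XXO, (1,0):+1/O../X../XXO, (1,1):+1/O../.X./XXO, (1,2):+1/O../..X/XXO
[OX./.../XXO] O move#3: (0,2):-1/OXO/.../XXO*, (1,0):-1/OX./O../XXO, (1,1):-1/OX./.O./XXO, (1,2):-1/OX./..O/XXO
[OXO/.../XXO] X move#4: (1,0):+1/OXO/X../XXO*, (1,1):+1/OXO/.X./XXO, (1,2):+1/OXO/..X/XXO
[OXO/X../XXO] end (terminal -1, O#5); searched .../.../XXO to 6

value(.../.../XXO, O) = -1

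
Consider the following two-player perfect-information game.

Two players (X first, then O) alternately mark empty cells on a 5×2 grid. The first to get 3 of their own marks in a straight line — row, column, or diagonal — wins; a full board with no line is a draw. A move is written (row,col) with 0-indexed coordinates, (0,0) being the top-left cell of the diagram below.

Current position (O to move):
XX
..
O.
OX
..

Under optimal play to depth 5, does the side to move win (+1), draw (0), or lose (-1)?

value(XX/../O./OX/.., O) = +1

p1 O@[XX/../O./OX/..]: (1,0)[XX/O./O./OX/..]+1* (1,1)[XX/.O/O./OX/..]+1 (2,1)[XX/../OO/OX/..]+1 (4,0)[XX/../O./OX/O.]+1 (4,1)[XX/../O./OX/.O]+1
p2 X@[XX/O./O./OX/..] terminal -1; root [XX/../O./OX/..] d5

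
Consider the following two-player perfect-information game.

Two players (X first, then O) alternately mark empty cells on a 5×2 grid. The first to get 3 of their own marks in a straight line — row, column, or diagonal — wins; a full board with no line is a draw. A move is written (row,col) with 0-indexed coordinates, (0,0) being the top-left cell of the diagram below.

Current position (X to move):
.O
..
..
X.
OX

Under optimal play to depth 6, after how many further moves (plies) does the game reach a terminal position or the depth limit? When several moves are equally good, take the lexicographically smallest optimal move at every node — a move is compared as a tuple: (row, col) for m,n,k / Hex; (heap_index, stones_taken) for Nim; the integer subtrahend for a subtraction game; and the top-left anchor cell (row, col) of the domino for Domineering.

PV length from [.O/../../X./OX]: 6 plies

p1 X@[.O/../../X./OX]: (0,0)[XO/../../X./OX]+0* (1,0)[.O/X./../X./OX]+0 (1,1)[.O/.X/../X./OX]+0 (2,0)[.O/../X./X./OX]+0 (2,1)[.O/../.X/X./OX]+0 (3,1)[.O/../../XX/OX]+0
p2 O@[XO/../../X./OX]: (1,0)[XO/O./../X./OX]+0* (1,1)[XO/.O/../X./OX]+0 (2,0)[XO/../O./X./OX]+0 (2,1)[XO/../.O/X./OX]+0 (3,1)[XO/../../XO/OX]+0
p3 X@[XO/O./../X./OX]: (1,1)[XO/OX/../X./OX]+0* (2,0)[XO/O./X./X./OX]+0 (2,1)[XO/O./.X/X./OX]+0 (3,1)[XO/O./../XX/OX]+0
p4 O@[XO/OX/../X./OX]: (2,0)[XO/OX/O./X./OX]+0* (2,1)[XO/OX/.O/X./OX]+0 (3,1)[XO/OX/../XO/OX]+0
p5 X@[XO/OX/O./X./OX]: (2,1)[XO/OX/OX/X./OX]+0* (3,1)[XO/OX/O./XX/OX]+0
p6 O@[XO/OX/OX/X./OX]: (3,1)[XO/OX/OX/XO/OX]+0*
p7 X@[XO/OX/OX/XO/OX] terminal +0; root [.O/../../X./OX] d6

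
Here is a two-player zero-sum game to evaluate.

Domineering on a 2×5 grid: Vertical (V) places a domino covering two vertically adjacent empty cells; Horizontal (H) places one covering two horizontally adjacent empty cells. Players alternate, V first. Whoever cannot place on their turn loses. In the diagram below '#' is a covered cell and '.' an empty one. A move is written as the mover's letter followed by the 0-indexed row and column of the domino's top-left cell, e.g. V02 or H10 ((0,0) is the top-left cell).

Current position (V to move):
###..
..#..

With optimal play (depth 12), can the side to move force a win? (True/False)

V winning at [###../..#..]: True

[###../..#..] V move#1: V03:+1/####./..##.*, V04:+1/###.#/..#.#
[####./..##.] H move#2: H10:-1/####./####.*
[####./####.] V move#3: V04:+1/#####/#####*
[#####/#####] end (terminal -1, H#4); searched ###../..#.. to 12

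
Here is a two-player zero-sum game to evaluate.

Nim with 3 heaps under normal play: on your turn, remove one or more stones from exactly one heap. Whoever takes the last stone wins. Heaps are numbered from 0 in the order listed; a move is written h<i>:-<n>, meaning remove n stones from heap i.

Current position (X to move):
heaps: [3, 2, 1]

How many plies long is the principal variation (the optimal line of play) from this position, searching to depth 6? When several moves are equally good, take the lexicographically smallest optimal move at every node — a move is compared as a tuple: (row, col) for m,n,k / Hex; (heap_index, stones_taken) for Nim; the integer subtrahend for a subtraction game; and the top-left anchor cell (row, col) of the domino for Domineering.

[(3,2,1)] X move#1: h0:-1:-1/(2,2,1)*, h0:-2:-1/(1,2,1), h0:-3:-1/(0,2,1), h1:-1:-1/(3,1,1), h1:-2:-1/(3,0,1), h2:-1:-1/(3,2,0)
[(2,2,1)] O move#2: h0:-1:-1/(1,2,1), h0:-2:-1/(0,2,1), h1:-1:-1/(2,1,1), h1:-2:-1/(2,0,1), h2:-1:+1/(2,2,0)*
[(2,2,0)] X move#3: h0:-1:-1/(1,2,0)*, h0:-2:-1/(0,2,0), h1:-1:-1/(2,1,0), h1:-2:-1/(2,0,0)
[(1,2,0)] O move#4: h0:-1:-1/(0,2,0), h1:-1:+1/(1,1,0)*, h1:-2:-1/(1,0,0)
[(1,1,0)] X move#5: h0:-1:-1/(0,1,0)*, h1:-1:-1/(1,0,0)
[(0,1,0)] O move#6: h1:-1:+1/(0,0,0)*
[(0,0,0)] end (terminal -1, X#7); searched (3,2,1) to 6

PV length from [(3,2,1)]: 6 plies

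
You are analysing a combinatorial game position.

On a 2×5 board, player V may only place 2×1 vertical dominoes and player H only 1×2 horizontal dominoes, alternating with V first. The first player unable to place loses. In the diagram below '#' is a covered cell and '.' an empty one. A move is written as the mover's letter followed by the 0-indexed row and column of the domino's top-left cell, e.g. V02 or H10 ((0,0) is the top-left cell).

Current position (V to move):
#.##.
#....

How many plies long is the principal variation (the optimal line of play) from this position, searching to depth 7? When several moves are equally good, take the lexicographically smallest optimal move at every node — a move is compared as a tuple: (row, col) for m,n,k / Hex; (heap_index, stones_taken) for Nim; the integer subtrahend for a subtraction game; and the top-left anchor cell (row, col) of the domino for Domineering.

PV length from [#.##./#....]: 2 plies

ply 1, V at #.##./#.... | V01=-1→####./##...*; V04=-1→#.###/#...#
ply 2, H at ####./##... | H12=-1→####./####.; H13=+1→####./##.##*
ply 3: ####./##.## is terminal -1 (V); from #.##./#.... depth 7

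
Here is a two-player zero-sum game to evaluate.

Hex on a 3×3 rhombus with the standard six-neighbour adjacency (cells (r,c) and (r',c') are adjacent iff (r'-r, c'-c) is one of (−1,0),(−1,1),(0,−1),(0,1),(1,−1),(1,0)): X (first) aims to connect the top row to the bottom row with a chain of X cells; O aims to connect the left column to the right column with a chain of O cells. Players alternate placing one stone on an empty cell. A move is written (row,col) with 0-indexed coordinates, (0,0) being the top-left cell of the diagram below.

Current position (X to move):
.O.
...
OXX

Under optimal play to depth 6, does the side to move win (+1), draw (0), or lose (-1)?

[.O./.../OXX] X move#1: (0,0):-1/XO./.../OXX, (0,2):+1/.OX/.../OXX*, (1,0):-1/.O./X../OXX, (1,1):-1/.O./.X./OXX, (1,2):-1/.O./..X/OXX
[.OX/.../OXX] O move#2: (0,0):-1/OOX/.../OXX*, (1,0):-1/.OX/O../OXX, (1,1):-1/.OX/.O./OXX, (1,2):-1/.OX/..O/OXX
[OOX/.../OXX] X move#3: (1,0):+1/OOX/X../OXX*, (1,1):+1/OOX/.X./OXX, (1,2):+1/OOX/..X/OXX
[OOX/X../OXX] O move#4: (1,1):-1/OOX/XO./OXX*, (1,2):-1/OOX/X.O/OXX
[OOX/XO./OXX] X move#5: (1,2):+1/OOX/XOX/OXX*
[OOX/XOX/OXX] end (terminal -1, O#6); searched .O./.../OXX to 6

value(.O./.../OXX, X) = +1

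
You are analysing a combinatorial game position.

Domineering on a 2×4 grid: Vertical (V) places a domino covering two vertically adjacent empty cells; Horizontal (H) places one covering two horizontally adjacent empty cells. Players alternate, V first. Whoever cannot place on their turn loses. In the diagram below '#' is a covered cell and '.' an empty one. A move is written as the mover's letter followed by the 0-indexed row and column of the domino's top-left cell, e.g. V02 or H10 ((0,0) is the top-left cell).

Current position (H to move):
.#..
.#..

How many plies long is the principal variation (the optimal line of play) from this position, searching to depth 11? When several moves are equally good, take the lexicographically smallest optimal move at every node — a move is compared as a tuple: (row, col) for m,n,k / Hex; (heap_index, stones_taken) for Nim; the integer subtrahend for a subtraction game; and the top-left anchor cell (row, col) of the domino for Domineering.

[.#../.#..] H move#1: H02:+1/.###/.#..*, H12:+1/.#../.###
[.###/.#..] V move#2: V00:-1/####/##..*
[####/##..] H move#3: H12:+1/####/####*
[####/####] end (terminal -1, V#4); searched .#../.#.. to 11

PV length from [.#../.#..]: 3 plies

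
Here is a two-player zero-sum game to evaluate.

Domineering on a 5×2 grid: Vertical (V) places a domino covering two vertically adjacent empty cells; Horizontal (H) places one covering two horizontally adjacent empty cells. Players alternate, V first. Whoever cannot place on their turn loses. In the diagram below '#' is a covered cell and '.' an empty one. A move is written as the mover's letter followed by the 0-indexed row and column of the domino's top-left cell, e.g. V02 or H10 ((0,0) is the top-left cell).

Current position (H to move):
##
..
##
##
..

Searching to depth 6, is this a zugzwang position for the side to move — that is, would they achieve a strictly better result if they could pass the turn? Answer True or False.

zugzwang(##/../##/##/.., H) = False

p1 H@[##/../##/##/..]: H10[##/##/##/##/..]+1* H40[##/../##/##/##]+1
p2 V@[##/##/##/##/..] terminal -1; root [##/../##/##/..] d6
if H skipped the turn, V would face:
~ p1 V@[##/../##/##/..] terminal -1; root [##/../##/##/..] d6
compare (H): move=+1 vs pass=+1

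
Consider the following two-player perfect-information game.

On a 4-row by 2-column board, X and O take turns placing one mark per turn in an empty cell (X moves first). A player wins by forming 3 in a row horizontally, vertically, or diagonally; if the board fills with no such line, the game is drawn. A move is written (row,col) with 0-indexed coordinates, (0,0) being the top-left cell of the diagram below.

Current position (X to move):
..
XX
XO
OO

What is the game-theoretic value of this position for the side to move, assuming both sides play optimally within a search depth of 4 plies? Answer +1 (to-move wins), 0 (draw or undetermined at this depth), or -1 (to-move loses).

p1 X@[../XX/XO/OO]: (0,0)[X./XX/XO/OO]+1* (0,1)[.X/XX/XO/OO]+0
p2 O@[X./XX/XO/OO] terminal -1; root [../XX/XO/OO] d4

value(../XX/XO/OO, X) = +1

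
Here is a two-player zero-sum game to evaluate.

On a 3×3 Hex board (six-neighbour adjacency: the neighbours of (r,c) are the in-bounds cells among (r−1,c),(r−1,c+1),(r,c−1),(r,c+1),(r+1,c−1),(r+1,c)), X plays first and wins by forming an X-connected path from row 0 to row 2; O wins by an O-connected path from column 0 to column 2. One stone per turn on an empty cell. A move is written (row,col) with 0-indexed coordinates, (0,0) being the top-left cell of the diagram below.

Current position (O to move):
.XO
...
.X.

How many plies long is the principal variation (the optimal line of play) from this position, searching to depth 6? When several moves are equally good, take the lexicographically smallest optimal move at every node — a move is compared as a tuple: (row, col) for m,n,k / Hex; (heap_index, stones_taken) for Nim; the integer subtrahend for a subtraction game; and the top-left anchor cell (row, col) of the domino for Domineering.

PV length from [.XO/.../.X.]: 3 plies

ply 1, O at .XO/.../.X. | (0,0)=-1→OXO/.../.X.; (1,0)=-1→.XO/O../.X.; (1,1)=+1→.XO/.O./.X.*; (1,2)=-1→.XO/..O/.X.; (2,0)=-1→.XO/.../OX.; (2,2)=-1→.XO/.../.XO
ply 2, X at .XO/.O./.X. | (0,0)=-1→XXO/.O./.X.*; (1,0)=-1→.XO/XO./.X.; (1,2)=-1→.XO/.OX/.X.; (2,0)=-1→.XO/.O./XX.; (2,2)=-1→.XO/.O./.XX
ply 3, O at XXO/.O./.X. | (1,0)=+1→XXO/OO./.X.*; (1,2)=+1→XXO/.OO/.X.; (2,0)=+1→XXO/.O./OX.; (2,2)=+1→XXO/.O./.XO
ply 4: XXO/OO./.X. is terminal -1 (X); from .XO/.../.X. depth 6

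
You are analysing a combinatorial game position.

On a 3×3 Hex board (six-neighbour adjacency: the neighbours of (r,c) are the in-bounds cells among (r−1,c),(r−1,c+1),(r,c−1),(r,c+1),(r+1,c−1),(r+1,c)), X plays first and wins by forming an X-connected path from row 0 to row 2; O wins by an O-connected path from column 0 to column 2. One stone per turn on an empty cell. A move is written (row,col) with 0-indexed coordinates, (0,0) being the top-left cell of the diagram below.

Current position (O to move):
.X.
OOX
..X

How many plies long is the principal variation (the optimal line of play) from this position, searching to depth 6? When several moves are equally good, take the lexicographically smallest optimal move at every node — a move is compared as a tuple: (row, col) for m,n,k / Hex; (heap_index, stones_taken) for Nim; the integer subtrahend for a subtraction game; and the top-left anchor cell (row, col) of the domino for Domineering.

PV length from [.X./OOX/..X]: 1 ply

ply 1, O at .X./OOX/..X | (0,0)=-1→OX./OOX/..X; (0,2)=+1→.XO/OOX/..X*; (2,0)=-1→.X./OOX/O.X; (2,1)=-1→.X./OOX/.OX
ply 2: .XO/OOX/..X is terminal -1 (X); from .X./OOX/..X depth 6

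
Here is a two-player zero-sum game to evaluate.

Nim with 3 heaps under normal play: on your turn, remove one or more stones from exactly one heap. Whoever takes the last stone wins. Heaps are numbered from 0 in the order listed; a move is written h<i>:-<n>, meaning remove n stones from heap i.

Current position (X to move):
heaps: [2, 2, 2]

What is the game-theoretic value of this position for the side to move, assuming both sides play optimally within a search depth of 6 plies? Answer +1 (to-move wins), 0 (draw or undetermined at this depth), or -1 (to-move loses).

value((2,2,2), X) = +1

p1 X@[(2,2,2)]: h0:-1[(1,2,2)]-1 h0:-2[(0,2,2)]+1* h1:-1[(2,1,2)]-1 h1:-2[(2,0,2)]+1 h2:-1[(2,2,1)]-1 h2:-2[(2,2,0)]+1
p2 O@[(0,2,2)]: h1:-1[(0,1,2)]-1* h1:-2[(0,0,2)]-1 h2:-1[(0,2,1)]-1 h2:-2[(0,2,0)]-1
p3 X@[(0,1,2)]: h1:-1[(0,0,2)]-1 h2:-1[(0,1,1)]+1* h2:-2[(0,1,0)]-1
p4 O@[(0,1,1)]: h1:-1[(0,0,1)]-1* h2:-1[(0,1,0)]-1
p5 X@[(0,0,1)]: h2:-1[(0,0,0)]+1*
p6 O@[(0,0,0)] terminal -1; root [(2,2,2)] d6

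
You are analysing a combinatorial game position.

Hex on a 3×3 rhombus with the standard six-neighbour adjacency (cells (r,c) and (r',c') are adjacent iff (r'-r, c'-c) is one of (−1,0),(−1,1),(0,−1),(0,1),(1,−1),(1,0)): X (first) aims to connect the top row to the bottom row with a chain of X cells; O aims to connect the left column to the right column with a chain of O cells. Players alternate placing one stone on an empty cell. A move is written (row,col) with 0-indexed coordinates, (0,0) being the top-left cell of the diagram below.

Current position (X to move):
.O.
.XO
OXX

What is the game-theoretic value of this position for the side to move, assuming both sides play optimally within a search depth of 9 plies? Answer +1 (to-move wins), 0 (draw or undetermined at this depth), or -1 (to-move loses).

[.O./.XO/OXX] X move#1: (0,0):+1/XO./.XO/OXX*, (0,2):+1/.OX/.XO/OXX, (1,0):+1/.O./XXO/OXX
[XO./.XO/OXX] O move#2: (0,2):-1/XOO/.XO/OXX*, (1,0):-1/XO./OXO/OXX
[XOO/.XO/OXX] X move#3: (1,0):+1/XOO/XXO/OXX*
[XOO/XXO/OXX] end (terminal -1, O#4); searched .O./.XO/OXX to 9

value(.O./.XO/OXX, X) = +1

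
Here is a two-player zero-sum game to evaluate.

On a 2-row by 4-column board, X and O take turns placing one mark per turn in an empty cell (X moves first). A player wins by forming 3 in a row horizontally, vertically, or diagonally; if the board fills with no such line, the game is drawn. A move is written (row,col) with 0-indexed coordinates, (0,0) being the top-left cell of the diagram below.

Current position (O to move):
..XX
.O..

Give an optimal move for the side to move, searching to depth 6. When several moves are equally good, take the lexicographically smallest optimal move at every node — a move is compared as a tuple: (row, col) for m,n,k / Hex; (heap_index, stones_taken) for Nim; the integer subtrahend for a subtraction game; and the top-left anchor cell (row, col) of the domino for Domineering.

O's best at [..XX/.O..]: (0,1)

p1 O@[..XX/.O..]: (0,0)[O.XX/.O..]-1 (0,1)[.OXX/.O..]+0* (1,0)[..XX/OO..]-1 (1,2)[..XX/.OO.]-1 (1,3)[..XX/.O.O]-1
p2 X@[.OXX/.O..]: (0,0)[XOXX/.O..]-1 (1,0)[.OXX/XO..]+0* (1,2)[.OXX/.OX.]+0 (1,3)[.OXX/.O.X]+0
p3 O@[.OXX/XO..]: (0,0)[OOXX/XO..]+0* (1,2)[.OXX/XOO.]+0 (1,3)[.OXX/XO.O]+0
p4 X@[OOXX/XO..]: (1,2)[OOXX/XOX.]+0* (1,3)[OOXX/XO.X]+0
p5 O@[OOXX/XOX.]: (1,3)[OOXX/XOXO]+0*
p6 X@[OOXX/XOXO] terminal +0; root [..XX/.O..] d6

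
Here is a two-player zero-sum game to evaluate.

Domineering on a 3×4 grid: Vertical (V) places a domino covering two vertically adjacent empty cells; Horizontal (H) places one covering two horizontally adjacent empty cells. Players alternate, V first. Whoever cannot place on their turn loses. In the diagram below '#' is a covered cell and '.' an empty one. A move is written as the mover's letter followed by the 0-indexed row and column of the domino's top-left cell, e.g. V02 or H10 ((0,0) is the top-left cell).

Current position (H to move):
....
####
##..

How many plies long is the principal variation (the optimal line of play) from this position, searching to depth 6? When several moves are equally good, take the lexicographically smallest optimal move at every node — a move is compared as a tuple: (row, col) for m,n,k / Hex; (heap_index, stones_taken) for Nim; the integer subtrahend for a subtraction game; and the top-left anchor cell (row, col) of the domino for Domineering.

PV length from [..../####/##..]: 1 ply

ply 1, H at ..../####/##.. | H00=+1→##../####/##..*; H01=+1→.##./####/##..; H02=+1→..##/####/##..; H22=+1→..../####/####
ply 2: ##../####/##.. is terminal -1 (V); from ..../####/##.. depth 6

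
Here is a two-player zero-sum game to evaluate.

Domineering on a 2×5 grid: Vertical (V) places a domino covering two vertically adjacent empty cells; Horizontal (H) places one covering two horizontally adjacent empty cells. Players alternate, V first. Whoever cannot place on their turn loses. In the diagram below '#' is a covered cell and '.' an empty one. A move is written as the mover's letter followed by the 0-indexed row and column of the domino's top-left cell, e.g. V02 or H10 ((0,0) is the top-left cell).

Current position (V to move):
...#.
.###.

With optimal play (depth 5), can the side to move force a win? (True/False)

V winning at [...#./.###.]: True

[...#./.###.] V move#1: V00:+1/#..#./####.*, V04:-1/...##/.####
[#..#./####.] H move#2: H01:-1/####./####.*
[####./####.] V move#3: V04:+1/#####/#####*
[#####/#####] end (terminal -1, H#4); searched ...#./.###. to 5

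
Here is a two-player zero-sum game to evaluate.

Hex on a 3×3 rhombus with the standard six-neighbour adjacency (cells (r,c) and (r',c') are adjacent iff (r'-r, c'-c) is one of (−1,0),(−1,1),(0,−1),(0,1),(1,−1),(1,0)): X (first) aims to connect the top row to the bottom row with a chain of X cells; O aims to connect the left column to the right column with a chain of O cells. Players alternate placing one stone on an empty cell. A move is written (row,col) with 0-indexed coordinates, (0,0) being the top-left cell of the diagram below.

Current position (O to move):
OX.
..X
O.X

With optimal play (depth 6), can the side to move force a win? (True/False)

[OX./..X/O.X] O move#1: (0,2):-1/OXO/..X/O.X*, (1,0):-1/OX./O.X/O.X, (1,1):-1/OX./.OX/O.X, (2,1):-1/OX./..X/OOX
[OXO/..X/O.X] X move#2: (1,0):-1/OXO/X.X/O.X, (1,1):+1/OXO/.XX/O.X*, (2,1):-1/OXO/..X/OXX
[OXO/.XX/O.X] end (terminal -1, O#3); searched OX./..X/O.X to 6

O winning at [OX./..X/O.X]: False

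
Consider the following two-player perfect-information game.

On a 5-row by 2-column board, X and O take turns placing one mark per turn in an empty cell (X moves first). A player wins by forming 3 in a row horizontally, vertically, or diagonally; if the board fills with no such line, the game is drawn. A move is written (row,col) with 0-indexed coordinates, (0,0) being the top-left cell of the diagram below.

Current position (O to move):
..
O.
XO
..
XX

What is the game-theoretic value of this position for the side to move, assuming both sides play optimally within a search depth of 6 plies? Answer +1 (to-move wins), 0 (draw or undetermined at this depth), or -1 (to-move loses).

p1 O@[../O./XO/../XX]: (0,0)[O./O./XO/../XX]-1 (0,1)[.O/O./XO/../XX]-1 (1,1)[../OO/XO/../XX]-1 (3,0)[../O./XO/O./XX]+0* (3,1)[../O./XO/.O/XX]-1
p2 X@[../O./XO/O./XX]: (0,0)[X./O./XO/O./XX]-1 (0,1)[.X/O./XO/O./XX]+0* (1,1)[../OX/XO/O./XX]+0 (3,1)[../O./XO/OX/XX]+0
p3 O@[.X/O./XO/O./XX]: (0,0)[OX/O./XO/O./XX]+0* (1,1)[.X/OO/XO/O./XX]+0 (3,1)[.X/O./XO/OO/XX]+0
p4 X@[OX/O./XO/O./XX]: (1,1)[OX/OX/XO/O./XX]+0* (3,1)[OX/O./XO/OX/XX]+0
p5 O@[OX/OX/XO/O./XX]: (3,1)[OX/OX/XO/OO/XX]+0*
p6 X@[OX/OX/XO/OO/XX] terminal +0; root [../O./XO/../XX] d6

value(../O./XO/../XX, O) = 0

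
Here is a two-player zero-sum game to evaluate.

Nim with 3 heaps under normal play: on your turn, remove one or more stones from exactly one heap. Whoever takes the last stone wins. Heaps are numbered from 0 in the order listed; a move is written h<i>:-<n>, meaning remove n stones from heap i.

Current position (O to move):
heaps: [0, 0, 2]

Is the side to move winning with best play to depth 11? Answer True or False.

O winning at [(0,0,2)]: True

ply 1, O at (0,0,2) | h2:-1=-1→(0,0,1); h2:-2=+1→(0,0,0)*
ply 2: (0,0,0) is terminal -1 (X); from (0,0,2) depth 11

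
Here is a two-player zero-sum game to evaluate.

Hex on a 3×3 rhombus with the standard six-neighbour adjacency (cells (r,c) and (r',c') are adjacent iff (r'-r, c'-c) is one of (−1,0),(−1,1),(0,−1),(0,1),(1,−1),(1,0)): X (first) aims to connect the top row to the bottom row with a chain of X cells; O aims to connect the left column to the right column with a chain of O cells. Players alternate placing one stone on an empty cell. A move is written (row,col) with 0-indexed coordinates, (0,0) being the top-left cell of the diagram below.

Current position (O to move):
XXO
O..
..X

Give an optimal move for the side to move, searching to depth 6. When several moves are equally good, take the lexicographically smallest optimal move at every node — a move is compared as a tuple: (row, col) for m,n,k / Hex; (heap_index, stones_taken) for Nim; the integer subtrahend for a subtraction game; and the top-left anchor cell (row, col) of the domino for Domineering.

[XXO/O../..X] O move#1: (1,1):+1/XXO/OO./..X*, (1,2):-1/XXO/O.O/..X, (2,0):-1/XXO/O../O.X, (2,1):-1/XXO/O../.OX
[XXO/OO./..X] end (terminal -1, X#2); searched XXO/O../..X to 6

O's best at [XXO/O../..X]: (1,1)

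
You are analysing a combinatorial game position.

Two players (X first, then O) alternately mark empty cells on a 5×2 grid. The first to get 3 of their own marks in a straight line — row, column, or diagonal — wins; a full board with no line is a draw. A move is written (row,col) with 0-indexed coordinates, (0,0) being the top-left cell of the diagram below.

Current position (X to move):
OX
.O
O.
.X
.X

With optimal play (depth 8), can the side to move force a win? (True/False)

X winning at [OX/.O/O./.X/.X]: True

[OX/.O/O./.X/.X] X move#1: (1,0):+0/OX/XO/O./.X/.X, (2,1):+1/OX/.O/OX/.X/.X*, (3,0):-1/OX/.O/O./XX/.X, (4,0):-1/OX/.O/O./.X/XX
[OX/.O/OX/.X/.X] end (terminal -1, O#2); searched OX/.O/O./.X/.X to 8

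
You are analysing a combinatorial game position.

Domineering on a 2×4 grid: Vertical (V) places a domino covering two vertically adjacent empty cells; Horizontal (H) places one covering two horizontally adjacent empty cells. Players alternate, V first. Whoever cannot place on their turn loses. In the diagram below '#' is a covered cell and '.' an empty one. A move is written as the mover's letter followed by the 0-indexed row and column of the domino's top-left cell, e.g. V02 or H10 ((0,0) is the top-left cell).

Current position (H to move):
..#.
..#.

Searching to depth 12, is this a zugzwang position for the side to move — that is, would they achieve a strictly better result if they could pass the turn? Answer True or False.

ply 1, H at ..#./..#. | H00=+1→###./..#.*; H10=+1→..#./###.
ply 2, V at ###./..#. | V03=-1→####/..##*
ply 3, H at ####/..## | H10=+1→####/####*
ply 4: ####/#### is terminal -1 (V); from ..#./..#. depth 12
suppose H passes — search the same position with V to move:
pass> ply 1, V at ..#./..#. | V00=+1→#.#./#.#.*; V01=+1→.##./.##.; V03=-1→..##/..##
pass> ply 2: #.#./#.#. is terminal -1 (H); from ..#./..#. depth 12
for H: play +1, pass -1

zugzwang(..#./..#., H) = False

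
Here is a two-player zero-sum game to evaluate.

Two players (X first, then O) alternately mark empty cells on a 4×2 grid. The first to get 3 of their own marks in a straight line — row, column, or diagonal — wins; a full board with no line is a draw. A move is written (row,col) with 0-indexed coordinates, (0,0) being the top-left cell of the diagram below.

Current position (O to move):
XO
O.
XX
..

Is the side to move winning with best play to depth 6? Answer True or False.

O winning at [XO/O./XX/..]: False

[XO/O./XX/..] O move#1: (1,1):+0/XO/OO/XX/..*, (3,0):+0/XO/O./XX/O., (3,1):+0/XO/O./XX/.O
[XO/OO/XX/..] X move#2: (3,0):+0/XO/OO/XX/X.*, (3,1):+0/XO/OO/XX/.X
[XO/OO/XX/X.] O move#3: (3,1):+0/XO/OO/XX/XO*
[XO/OO/XX/XO] end (terminal +0, X#4); searched XO/O./XX/.. to 6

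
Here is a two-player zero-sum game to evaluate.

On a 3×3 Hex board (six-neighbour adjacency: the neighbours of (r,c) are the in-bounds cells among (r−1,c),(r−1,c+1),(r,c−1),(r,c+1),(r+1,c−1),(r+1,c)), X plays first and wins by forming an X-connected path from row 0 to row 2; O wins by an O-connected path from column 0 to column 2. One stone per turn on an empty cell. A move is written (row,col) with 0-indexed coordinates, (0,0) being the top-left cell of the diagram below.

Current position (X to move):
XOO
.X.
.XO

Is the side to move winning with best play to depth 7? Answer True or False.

[XOO/.X./.XO] X move#1: (1,0):+1/XOO/XX./.XO*, (1,2):-1/XOO/.XX/.XO, (2,0):-1/XOO/.X./XXO
[XOO/XX./.XO] end (terminal -1, O#2); searched XOO/.X./.XO to 7

X winning at [XOO/.X./.XO]: True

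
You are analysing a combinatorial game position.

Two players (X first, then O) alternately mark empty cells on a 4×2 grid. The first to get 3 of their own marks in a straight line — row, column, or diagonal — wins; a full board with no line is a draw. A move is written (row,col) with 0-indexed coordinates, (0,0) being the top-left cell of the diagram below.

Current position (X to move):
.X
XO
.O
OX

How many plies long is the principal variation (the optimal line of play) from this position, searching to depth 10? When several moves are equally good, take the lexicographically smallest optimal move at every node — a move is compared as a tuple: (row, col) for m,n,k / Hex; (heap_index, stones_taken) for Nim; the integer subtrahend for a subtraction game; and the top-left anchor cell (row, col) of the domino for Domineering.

p1 X@[.X/XO/.O/OX]: (0,0)[XX/XO/.O/OX]+0* (2,0)[.X/XO/XO/OX]+0
p2 O@[XX/XO/.O/OX]: (2,0)[XX/XO/OO/OX]+0*
p3 X@[XX/XO/OO/OX] terminal +0; root [.X/XO/.O/OX] d10

PV length from [.X/XO/.O/OX]: 2 plies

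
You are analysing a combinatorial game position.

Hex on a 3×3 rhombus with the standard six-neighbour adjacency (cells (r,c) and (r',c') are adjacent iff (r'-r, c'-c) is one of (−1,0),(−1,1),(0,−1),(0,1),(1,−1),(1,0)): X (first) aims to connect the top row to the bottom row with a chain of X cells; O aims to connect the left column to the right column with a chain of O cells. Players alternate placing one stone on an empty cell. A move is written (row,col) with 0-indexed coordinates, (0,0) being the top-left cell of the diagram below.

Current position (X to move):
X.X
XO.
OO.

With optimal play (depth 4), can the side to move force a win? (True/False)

p1 X@[X.X/XO./OO.]: (0,1)[XXX/XO./OO.]-1* (1,2)[X.X/XOX/OO.]-1 (2,2)[X.X/XO./OOX]-1
p2 O@[XXX/XO./OO.]: (1,2)[XXX/XOO/OO.]+1* (2,2)[XXX/XO./OOO]+1
p3 X@[XXX/XOO/OO.] terminal -1; root [X.X/XO./OO.] d4

X winning at [X.X/XO./OO.]: False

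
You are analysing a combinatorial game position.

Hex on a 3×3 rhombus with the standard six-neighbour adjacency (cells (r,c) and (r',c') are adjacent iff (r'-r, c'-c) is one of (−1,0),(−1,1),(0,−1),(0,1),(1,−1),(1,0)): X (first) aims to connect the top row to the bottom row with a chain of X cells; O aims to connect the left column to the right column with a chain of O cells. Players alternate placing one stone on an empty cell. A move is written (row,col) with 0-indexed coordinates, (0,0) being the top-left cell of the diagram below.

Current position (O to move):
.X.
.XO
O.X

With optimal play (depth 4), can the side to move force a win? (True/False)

[.X./.XO/O.X] O move#1: (0,0):-1/OX./.XO/O.X, (0,2):-1/.XO/.XO/O.X, (1,0):-1/.X./OXO/O.X, (2,1):+1/.X./.XO/OOX*
[.X./.XO/OOX] end (terminal -1, X#2); searched .X./.XO/O.X to 4

O winning at [.X./.XO/O.X]: True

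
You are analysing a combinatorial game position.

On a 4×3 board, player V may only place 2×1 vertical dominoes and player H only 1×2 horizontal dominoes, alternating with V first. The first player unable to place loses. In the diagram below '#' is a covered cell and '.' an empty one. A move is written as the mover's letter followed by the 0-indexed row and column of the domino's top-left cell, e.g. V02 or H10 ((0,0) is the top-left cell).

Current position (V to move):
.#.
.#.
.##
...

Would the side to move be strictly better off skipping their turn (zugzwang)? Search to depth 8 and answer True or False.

p1 V@[.#./.#./.##/...]: V00[##./##./.##/...]+1* V02[.##/.##/.##/...]+1 V10[.#./##./###/...]+1 V20[.#./.#./###/#..]+1
p2 H@[##./##./.##/...]: H30[##./##./.##/##.]-1* H31[##./##./.##/.##]-1
p3 V@[##./##./.##/##.]: V02[###/###/.##/##.]+1*
p4 H@[###/###/.##/##.] terminal -1; root [.#./.#./.##/...] d8
if V skipped the turn, H would face:
~ p1 H@[.#./.#./.##/...]: H30[.#./.#./.##/##.]-1* H31[.#./.#./.##/.##]-1
~ p2 V@[.#./.#./.##/##.]: V00[##./##./.##/##.]+1* V02[.##/.##/.##/##.]+1 V10[.#./##./###/##.]+1
~ p3 H@[##./##./.##/##.] terminal -1; root [.#./.#./.##/...] d8
compare (V): move=+1 vs pass=+1

zugzwang(.#./.#./.##/..., V) = False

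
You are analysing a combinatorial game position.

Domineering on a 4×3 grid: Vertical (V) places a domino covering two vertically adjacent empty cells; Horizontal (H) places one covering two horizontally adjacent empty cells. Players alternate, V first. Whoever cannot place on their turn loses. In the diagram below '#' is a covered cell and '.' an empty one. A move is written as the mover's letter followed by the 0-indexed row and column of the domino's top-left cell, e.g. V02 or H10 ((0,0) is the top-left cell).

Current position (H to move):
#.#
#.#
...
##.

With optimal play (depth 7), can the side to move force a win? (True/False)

H winning at [#.#/#.#/.../##.]: False

p1 H@[#.#/#.#/.../##.]: H20[#.#/#.#/##./##.]-1* H21[#.#/#.#/.##/##.]-1
p2 V@[#.#/#.#/##./##.]: V01[###/###/##./##.]+1* V22[#.#/#.#/###/###]+1
p3 H@[###/###/##./##.] terminal -1; root [#.#/#.#/.../##.] d7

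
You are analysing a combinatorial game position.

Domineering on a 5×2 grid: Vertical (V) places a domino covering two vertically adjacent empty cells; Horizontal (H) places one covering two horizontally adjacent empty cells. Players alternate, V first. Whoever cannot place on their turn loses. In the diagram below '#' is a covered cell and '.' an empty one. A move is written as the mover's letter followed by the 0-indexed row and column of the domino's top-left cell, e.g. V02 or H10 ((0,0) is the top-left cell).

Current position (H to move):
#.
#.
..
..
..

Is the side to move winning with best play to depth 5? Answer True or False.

p1 H@[#./#./../../..]: H20[#./#./##/../..]-1 H30[#./#./../##/..]+1* H40[#./#./../../##]-1
p2 V@[#./#./../##/..]: V01[##/##/../##/..]-1* V11[#./##/.#/##/..]-1
p3 H@[##/##/../##/..]: H20[##/##/##/##/..]+1* H40[##/##/../##/##]+1
p4 V@[##/##/##/##/..] terminal -1; root [#./#./../../..] d5

H winning at [#./#./../../..]: True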